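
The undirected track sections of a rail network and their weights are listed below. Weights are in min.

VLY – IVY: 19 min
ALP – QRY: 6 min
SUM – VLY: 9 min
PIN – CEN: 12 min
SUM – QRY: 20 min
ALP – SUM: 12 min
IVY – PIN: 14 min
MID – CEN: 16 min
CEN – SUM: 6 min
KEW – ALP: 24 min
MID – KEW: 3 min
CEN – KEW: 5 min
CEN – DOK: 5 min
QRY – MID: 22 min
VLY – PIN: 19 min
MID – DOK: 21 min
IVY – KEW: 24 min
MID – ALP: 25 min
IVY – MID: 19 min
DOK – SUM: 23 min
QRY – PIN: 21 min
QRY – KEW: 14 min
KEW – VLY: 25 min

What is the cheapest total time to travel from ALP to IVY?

40 min

Settle nodes by increasing distance from ALP:
ALP: 0
QRY: 6  (via ALP)
SUM: 12  (via ALP)
CEN: 18  (via SUM)
KEW: 20  (via QRY)
VLY: 21  (via SUM)
MID: 23  (via KEW)
DOK: 23  (via CEN)
PIN: 27  (via QRY)
IVY: 40  (via VLY)
Shortest route: ALP–SUM–VLY–IVY = 40 min.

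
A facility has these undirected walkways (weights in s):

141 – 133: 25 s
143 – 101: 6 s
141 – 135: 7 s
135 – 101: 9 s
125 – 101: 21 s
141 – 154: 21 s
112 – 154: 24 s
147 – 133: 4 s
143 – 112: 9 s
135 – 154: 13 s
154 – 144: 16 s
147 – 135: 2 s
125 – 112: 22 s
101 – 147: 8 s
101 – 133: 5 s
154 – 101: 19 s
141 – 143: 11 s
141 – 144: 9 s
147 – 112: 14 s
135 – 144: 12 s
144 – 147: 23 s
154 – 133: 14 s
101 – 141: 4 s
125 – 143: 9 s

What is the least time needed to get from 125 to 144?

28 s

Enumerating some paths:
125 - 143 - 101 - 141 - 144: 9+6+4+9 = 28
125 - 143 - 141 - 144: 9+11+9 = 29
The minimum is 28 s via 125 - 143 - 101 - 141 - 144.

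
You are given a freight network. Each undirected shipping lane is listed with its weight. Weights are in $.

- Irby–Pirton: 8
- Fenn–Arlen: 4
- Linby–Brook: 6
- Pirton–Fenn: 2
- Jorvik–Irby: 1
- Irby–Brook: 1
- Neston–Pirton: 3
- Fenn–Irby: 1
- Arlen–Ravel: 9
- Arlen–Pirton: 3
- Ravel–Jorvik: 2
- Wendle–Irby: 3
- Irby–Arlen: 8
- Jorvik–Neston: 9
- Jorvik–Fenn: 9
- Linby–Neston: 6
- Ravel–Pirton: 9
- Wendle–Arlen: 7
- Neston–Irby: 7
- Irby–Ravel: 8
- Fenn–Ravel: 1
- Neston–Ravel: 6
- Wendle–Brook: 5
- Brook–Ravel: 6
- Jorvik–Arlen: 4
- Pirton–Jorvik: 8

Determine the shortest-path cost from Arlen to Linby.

Enumerating some paths:
Arlen → Fenn → Ravel → Jorvik → Irby → Brook → Linby: 4+1+2+1+1+6 = 15
Arlen → Pirton → Fenn → Irby → Brook → Linby: 3+2+1+1+6 = 13
Arlen → Fenn → Pirton → Neston → Linby: 4+2+3+6 = 15
Arlen → Pirton → Neston → Linby: 3+3+6 = 12
The minimum is $12 via Arlen → Pirton → Neston → Linby.

$12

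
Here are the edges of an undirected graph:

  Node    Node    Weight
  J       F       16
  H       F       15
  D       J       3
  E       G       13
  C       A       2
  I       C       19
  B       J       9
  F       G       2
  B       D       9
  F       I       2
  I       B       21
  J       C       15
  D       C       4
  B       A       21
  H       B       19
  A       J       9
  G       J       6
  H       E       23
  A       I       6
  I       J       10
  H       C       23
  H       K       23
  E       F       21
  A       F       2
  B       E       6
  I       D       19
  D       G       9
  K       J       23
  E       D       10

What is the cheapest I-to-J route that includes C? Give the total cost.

Shortest I→C: I → F → A → C = 6
Best C to J: C → D → J costing 7
Total via C: 6 + 7 = 13.

13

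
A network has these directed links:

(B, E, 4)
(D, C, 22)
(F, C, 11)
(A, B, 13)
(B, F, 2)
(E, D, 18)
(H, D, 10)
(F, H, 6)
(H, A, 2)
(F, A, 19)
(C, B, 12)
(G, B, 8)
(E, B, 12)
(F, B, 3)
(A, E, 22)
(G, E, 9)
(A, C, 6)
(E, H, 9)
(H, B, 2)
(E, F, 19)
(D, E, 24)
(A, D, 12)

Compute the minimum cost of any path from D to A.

Shortest distances from D:
D: 0
C: 22  (via D)
E: 24  (via D)
H: 33  (via E)
B: 34  (via C)
A: 35  (via H)
Shortest route: D → E → H → A = 35.

35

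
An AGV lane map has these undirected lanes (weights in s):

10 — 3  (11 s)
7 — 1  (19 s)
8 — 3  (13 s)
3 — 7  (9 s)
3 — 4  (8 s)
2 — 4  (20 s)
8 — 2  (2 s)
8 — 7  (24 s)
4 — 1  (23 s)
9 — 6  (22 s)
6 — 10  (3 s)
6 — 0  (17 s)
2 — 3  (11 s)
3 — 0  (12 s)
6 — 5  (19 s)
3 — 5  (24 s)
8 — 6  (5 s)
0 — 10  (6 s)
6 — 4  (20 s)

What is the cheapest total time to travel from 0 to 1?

40 s

Settle nodes by increasing distance from 0:
0: 0
10: 6  (via 0)
6: 9  (via 10)
3: 12  (via 0)
8: 14  (via 6)
2: 16  (via 8)
4: 20  (via 3)
7: 21  (via 3)
5: 28  (via 6)
9: 31  (via 6)
1: 40  (via 7)
Shortest route: 0 → 3 → 7 → 1 = 40 s.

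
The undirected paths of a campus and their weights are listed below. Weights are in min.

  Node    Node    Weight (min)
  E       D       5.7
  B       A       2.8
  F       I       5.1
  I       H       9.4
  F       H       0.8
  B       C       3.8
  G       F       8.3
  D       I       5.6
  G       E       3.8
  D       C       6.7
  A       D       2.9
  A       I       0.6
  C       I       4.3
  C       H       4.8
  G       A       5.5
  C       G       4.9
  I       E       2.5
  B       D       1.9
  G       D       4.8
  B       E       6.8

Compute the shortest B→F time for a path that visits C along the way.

Shortest B→C: B–C = 3.8
Best C to F: C–H–F costing 5.6
Total via C: 3.8 + 5.6 = 9.4 min.

9.4 min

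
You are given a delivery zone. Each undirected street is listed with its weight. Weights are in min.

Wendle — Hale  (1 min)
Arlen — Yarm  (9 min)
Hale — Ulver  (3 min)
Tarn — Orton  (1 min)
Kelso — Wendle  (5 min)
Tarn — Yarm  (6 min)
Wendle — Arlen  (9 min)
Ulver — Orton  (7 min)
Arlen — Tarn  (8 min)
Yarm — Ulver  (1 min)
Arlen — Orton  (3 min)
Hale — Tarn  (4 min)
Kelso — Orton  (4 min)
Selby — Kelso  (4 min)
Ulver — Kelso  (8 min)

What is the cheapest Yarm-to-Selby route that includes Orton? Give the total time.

15 min

Best Yarm to Orton: Yarm → Tarn → Orton costing 7
Best Orton to Selby: Orton → Kelso → Selby costing 8
Total via Orton: 7 + 8 = 15 min.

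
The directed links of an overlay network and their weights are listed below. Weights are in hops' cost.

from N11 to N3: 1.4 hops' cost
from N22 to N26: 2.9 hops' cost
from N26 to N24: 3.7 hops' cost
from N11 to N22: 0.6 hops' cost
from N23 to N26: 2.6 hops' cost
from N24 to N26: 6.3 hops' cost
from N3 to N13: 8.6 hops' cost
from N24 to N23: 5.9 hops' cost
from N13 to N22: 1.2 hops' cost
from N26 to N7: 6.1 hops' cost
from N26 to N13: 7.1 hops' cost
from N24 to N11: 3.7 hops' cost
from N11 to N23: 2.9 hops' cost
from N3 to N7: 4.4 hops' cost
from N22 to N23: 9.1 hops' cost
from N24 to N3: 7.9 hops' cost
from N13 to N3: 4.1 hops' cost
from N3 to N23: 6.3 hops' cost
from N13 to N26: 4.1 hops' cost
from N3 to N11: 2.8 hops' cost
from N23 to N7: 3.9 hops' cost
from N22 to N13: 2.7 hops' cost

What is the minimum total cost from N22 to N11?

Shortest distances from N22:
N22: 0
N13: 2.7  (via N22)
N26: 2.9  (via N22)
N24: 6.6  (via N26)
N3: 6.8  (via N13)
N7: 9  (via N26)
N23: 9.1  (via N22)
N11: 9.6  (via N3)
Shortest route: N22–N13–N3–N11 = 9.6 hops' cost.

9.6 hops' cost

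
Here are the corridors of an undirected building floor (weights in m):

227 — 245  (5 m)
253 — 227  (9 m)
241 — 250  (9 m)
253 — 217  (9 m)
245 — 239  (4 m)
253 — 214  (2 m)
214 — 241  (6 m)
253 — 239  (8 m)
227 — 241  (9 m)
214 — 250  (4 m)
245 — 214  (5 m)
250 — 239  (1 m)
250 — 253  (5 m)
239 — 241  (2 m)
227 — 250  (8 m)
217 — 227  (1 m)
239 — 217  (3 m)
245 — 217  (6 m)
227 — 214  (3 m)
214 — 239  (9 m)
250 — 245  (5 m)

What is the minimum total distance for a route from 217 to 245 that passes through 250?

9 m

Shortest 217→250: 217–239–250 = 4
Shortest 250→245: 250–245 = 5
Total via 250: 4 + 5 = 9 m.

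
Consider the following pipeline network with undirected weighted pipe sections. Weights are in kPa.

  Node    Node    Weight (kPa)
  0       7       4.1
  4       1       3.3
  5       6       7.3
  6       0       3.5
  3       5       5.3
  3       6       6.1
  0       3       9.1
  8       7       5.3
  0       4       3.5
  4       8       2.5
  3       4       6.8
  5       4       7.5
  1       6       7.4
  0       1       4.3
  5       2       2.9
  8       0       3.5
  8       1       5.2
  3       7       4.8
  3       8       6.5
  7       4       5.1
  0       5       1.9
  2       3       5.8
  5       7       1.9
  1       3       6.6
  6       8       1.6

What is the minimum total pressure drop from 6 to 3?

6.1 kPa

Candidate routes:
6 - 8 - 4 - 3: 1.6+2.5+6.8 = 10.9
6 - 3: 6.1 = 6.1
6 - 8 - 3: 1.6+6.5 = 8.1
6 - 0 - 5 - 3: 3.5+1.9+5.3 = 10.7
Cheapest is 6 - 3 at 6.1 kPa.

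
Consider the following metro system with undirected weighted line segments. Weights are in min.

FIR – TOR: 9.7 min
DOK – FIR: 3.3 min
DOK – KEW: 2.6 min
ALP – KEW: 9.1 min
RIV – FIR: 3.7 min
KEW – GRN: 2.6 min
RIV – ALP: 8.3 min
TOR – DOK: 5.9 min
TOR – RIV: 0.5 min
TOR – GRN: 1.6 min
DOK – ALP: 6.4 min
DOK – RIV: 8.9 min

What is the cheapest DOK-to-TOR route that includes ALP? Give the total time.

Best DOK to ALP: DOK–ALP costing 6.4
Shortest ALP→TOR: ALP–RIV–TOR = 8.8
Total via ALP: 6.4 + 8.8 = 15.2 min.

15.2 min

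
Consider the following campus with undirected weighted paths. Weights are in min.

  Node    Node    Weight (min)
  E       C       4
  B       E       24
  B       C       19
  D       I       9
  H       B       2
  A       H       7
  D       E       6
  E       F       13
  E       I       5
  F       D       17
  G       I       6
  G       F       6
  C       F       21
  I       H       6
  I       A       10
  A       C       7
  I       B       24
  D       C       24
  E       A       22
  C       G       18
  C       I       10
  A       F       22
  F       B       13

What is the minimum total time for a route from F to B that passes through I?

20 min

Best F to I: F → G → I costing 12
Best I to B: I → H → B costing 8
Total via I: 12 + 8 = 20 min.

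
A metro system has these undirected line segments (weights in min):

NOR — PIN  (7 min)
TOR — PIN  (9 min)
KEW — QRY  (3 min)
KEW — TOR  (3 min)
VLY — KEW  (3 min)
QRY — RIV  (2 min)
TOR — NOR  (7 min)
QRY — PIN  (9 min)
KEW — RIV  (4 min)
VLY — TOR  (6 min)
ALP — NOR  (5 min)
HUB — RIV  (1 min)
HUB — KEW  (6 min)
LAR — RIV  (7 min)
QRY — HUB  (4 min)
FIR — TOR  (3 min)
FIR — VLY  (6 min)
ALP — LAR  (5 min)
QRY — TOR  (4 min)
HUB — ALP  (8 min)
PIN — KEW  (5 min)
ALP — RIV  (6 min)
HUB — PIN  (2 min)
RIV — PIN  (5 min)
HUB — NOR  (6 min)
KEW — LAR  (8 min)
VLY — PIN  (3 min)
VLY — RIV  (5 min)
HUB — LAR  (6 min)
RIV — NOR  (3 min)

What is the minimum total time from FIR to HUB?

Settle nodes by increasing distance from FIR:
FIR: 0
TOR: 3  (via FIR)
VLY: 6  (via FIR)
KEW: 6  (via TOR)
QRY: 7  (via TOR)
RIV: 9  (via QRY)
PIN: 9  (via VLY)
NOR: 10  (via TOR)
HUB: 10  (via RIV)
Shortest route: FIR–TOR–QRY–RIV–HUB = 10 min.

10 min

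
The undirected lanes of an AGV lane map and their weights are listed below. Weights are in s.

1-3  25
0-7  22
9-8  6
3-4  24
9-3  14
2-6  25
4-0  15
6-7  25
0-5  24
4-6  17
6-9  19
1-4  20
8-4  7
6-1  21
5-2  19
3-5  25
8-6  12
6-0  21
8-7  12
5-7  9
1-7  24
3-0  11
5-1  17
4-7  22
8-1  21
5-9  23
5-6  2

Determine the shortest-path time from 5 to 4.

19 s

Shortest distances from 5:
5: 0
6: 2  (via 5)
7: 9  (via 5)
8: 14  (via 6)
1: 17  (via 5)
2: 19  (via 5)
4: 19  (via 6)
Shortest route: 5–6–4 = 19 s.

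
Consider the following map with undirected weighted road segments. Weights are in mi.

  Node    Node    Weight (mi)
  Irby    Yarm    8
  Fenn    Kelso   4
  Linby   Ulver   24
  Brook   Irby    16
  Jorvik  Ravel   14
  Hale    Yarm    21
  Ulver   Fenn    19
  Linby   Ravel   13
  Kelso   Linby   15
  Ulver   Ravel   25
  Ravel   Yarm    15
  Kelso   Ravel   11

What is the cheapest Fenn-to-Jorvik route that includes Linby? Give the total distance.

46 mi

Best Fenn to Linby: Fenn–Kelso–Linby costing 19
Best Linby to Jorvik: Linby–Ravel–Jorvik costing 27
Total via Linby: 19 + 27 = 46 mi.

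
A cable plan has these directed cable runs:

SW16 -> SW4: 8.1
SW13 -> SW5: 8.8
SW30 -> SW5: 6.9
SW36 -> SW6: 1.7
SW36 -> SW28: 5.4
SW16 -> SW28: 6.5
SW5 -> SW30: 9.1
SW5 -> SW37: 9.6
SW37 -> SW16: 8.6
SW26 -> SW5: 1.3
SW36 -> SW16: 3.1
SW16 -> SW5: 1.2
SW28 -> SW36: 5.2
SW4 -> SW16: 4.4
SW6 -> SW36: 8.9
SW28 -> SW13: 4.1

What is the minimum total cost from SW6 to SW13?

18.4

Running Dijkstra from SW6:
SW6: 0
SW36: 8.9  (via SW6)
SW16: 12  (via SW36)
SW5: 13.2  (via SW16)
SW28: 14.3  (via SW36)
SW13: 18.4  (via SW28)
Shortest route: SW6 → SW36 → SW28 → SW13 = 18.4.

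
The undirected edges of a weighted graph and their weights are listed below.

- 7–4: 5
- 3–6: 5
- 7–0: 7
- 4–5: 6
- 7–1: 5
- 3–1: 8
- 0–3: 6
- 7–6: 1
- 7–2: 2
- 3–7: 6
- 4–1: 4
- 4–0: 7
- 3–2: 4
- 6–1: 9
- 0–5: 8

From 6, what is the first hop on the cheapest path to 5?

7

Compare a few routes:
6 → 7 → 4 → 5: 1+5+6 = 12
6 → 7 → 1 → 4 → 5: 1+5+4+6 = 16
Cheapest is 6 → 7 → 4 → 5 at 12.
So from 6 the first move is to 7.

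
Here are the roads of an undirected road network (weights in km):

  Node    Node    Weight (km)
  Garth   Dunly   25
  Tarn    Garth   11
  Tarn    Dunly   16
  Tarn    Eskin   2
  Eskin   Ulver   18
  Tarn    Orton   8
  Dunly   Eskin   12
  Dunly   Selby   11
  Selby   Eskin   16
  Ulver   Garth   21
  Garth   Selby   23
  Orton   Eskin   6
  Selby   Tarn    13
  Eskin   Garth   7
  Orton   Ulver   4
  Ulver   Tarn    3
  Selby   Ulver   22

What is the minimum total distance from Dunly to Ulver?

17 km

Shortest distances from Dunly:
Dunly: 0
Selby: 11  (via Dunly)
Eskin: 12  (via Dunly)
Tarn: 14  (via Eskin)
Ulver: 17  (via Tarn)
Shortest route: Dunly–Eskin–Tarn–Ulver = 17 km.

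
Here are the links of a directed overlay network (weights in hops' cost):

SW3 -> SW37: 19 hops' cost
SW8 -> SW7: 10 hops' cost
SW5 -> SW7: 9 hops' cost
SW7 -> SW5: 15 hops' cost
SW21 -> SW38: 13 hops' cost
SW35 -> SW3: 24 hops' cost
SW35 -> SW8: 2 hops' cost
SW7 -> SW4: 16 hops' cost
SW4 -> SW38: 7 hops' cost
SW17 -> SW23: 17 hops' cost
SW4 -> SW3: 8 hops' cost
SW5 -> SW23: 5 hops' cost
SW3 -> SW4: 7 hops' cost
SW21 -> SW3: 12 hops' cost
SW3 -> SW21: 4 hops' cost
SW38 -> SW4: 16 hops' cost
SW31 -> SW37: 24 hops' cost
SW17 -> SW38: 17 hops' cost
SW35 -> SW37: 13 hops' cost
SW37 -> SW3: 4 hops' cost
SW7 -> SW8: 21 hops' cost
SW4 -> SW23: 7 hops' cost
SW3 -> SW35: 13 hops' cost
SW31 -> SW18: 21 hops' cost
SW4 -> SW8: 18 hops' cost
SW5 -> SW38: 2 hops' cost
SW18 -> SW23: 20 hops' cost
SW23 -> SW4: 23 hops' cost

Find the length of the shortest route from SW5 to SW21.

30 hops' cost

Enumerating some paths:
SW5–SW23–SW4–SW3–SW21: 5+23+8+4 = 40
SW5–SW7–SW4–SW3–SW21: 9+16+8+4 = 37
SW5–SW38–SW4–SW3–SW21: 2+16+8+4 = 30
The minimum is 30 hops' cost via SW5–SW38–SW4–SW3–SW21.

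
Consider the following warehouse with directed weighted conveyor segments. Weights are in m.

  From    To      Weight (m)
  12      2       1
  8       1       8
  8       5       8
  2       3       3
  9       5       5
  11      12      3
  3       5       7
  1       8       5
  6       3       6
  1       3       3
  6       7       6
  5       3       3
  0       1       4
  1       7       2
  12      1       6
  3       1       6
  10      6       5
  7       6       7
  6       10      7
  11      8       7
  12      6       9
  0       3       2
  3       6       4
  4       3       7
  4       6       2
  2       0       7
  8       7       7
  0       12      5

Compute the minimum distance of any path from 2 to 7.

11 m

Running Dijkstra from 2:
2: 0
3: 3  (via 2)
0: 7  (via 2)
6: 7  (via 3)
1: 9  (via 3)
5: 10  (via 3)
7: 11  (via 1)
Shortest route: 2–3–1–7 = 11 m.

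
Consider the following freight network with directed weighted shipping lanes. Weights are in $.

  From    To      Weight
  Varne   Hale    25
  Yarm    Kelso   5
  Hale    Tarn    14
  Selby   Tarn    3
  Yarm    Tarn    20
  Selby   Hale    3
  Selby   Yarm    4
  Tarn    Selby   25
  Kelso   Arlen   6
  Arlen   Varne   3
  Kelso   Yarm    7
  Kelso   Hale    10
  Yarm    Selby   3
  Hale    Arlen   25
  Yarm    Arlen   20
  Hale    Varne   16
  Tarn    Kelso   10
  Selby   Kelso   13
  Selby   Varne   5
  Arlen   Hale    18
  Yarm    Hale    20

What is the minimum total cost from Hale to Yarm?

Enumerating some paths:
Hale–Tarn–Selby–Kelso–Yarm: 14+25+13+7 = 59
Hale–Tarn–Selby–Yarm: 14+25+4 = 43
Hale–Tarn–Kelso–Yarm: 14+10+7 = 31
The minimum is $31 via Hale–Tarn–Kelso–Yarm.

$31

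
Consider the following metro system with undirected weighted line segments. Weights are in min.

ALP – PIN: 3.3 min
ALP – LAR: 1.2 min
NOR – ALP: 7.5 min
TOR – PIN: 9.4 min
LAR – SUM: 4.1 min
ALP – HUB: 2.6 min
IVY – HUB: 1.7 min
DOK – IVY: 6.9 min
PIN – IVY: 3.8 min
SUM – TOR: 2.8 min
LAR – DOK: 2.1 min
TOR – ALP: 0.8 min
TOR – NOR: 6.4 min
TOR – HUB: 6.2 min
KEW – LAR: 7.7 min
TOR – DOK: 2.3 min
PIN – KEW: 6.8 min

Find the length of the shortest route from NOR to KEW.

16.1 min

Shortest distances from NOR:
NOR: 0
TOR: 6.4  (via NOR)
ALP: 7.2  (via TOR)
LAR: 8.4  (via ALP)
DOK: 8.7  (via TOR)
SUM: 9.2  (via TOR)
HUB: 9.8  (via ALP)
PIN: 10.5  (via ALP)
IVY: 11.5  (via HUB)
KEW: 16.1  (via LAR)
Shortest route: NOR–TOR–ALP–LAR–KEW = 16.1 min.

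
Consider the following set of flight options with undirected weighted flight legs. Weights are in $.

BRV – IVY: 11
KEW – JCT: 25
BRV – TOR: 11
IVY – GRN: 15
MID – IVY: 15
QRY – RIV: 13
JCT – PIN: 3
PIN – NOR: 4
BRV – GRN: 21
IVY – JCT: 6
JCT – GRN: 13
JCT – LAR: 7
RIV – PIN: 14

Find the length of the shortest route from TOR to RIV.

Candidate routes:
TOR - BRV - IVY - GRN - JCT - PIN - RIV: 11+11+15+13+3+14 = 67
TOR - BRV - GRN - JCT - PIN - RIV: 11+21+13+3+14 = 62
TOR - BRV - IVY - JCT - PIN - RIV: 11+11+6+3+14 = 45
The minimum is $45 via TOR - BRV - IVY - JCT - PIN - RIV.

$45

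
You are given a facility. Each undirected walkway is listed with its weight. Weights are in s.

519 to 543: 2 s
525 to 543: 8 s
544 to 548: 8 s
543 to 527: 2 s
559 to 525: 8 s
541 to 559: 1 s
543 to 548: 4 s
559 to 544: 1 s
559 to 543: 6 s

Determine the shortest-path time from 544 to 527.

9 s

Settle nodes by increasing distance from 544:
544: 0
559: 1  (via 544)
541: 2  (via 559)
543: 7  (via 559)
548: 8  (via 544)
527: 9  (via 543)
Shortest route: 544–559–543–527 = 9 s.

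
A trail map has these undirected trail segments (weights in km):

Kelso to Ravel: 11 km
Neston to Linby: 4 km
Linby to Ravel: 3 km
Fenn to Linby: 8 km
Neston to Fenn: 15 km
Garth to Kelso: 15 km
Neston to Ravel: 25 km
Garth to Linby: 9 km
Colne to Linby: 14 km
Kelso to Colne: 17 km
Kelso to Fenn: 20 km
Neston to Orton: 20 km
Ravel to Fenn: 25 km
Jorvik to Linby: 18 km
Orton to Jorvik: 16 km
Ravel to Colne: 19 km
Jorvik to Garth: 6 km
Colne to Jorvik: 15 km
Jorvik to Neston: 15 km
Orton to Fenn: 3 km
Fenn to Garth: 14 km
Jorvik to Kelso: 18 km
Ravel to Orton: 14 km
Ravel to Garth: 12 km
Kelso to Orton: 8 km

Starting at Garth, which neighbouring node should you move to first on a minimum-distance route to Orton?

Fenn

Candidate routes:
Garth - Fenn - Orton: 14+3 = 17
Garth - Linby - Fenn - Orton: 9+8+3 = 20
Cheapest is Garth - Fenn - Orton at 17 km.
So from Garth the first move is to Fenn.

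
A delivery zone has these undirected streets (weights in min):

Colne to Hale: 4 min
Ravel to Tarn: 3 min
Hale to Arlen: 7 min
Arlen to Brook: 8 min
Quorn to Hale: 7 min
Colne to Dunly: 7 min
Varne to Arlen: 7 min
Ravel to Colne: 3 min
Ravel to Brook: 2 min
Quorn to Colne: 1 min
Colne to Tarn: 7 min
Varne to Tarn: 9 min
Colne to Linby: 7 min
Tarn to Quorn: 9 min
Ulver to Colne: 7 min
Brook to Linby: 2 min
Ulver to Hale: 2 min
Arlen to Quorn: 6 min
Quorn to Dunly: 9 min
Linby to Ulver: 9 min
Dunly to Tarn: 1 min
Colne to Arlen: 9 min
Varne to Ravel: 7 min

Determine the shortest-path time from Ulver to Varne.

16 min

Enumerating some paths:
Ulver–Hale–Quorn–Colne–Ravel–Varne: 2+7+1+3+7 = 20
Ulver–Hale–Colne–Ravel–Varne: 2+4+3+7 = 16
Ulver–Colne–Ravel–Varne: 7+3+7 = 17
The minimum is 16 min via Ulver–Hale–Colne–Ravel–Varne.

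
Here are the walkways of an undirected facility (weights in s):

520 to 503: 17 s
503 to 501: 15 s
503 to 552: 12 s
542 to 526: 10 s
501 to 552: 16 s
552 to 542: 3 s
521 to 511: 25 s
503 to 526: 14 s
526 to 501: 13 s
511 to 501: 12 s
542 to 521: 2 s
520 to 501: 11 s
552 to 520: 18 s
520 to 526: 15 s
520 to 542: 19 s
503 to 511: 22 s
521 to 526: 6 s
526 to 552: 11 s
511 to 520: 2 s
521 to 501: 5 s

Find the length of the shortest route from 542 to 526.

Shortest distances from 542:
542: 0
521: 2  (via 542)
552: 3  (via 542)
501: 7  (via 521)
526: 8  (via 521)
Shortest route: 542 → 521 → 526 = 8 s.

8 s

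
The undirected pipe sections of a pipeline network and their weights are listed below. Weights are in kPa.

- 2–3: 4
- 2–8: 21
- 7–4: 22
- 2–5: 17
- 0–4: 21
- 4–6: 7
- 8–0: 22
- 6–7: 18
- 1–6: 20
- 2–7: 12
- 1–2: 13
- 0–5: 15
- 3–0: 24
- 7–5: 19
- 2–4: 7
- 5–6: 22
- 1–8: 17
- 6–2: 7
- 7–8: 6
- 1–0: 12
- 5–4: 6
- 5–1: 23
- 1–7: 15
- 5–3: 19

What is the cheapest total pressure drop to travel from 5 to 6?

13 kPa

Running Dijkstra from 5:
5: 0
4: 6  (via 5)
2: 13  (via 4)
6: 13  (via 4)
Shortest route: 5 → 4 → 6 = 13 kPa.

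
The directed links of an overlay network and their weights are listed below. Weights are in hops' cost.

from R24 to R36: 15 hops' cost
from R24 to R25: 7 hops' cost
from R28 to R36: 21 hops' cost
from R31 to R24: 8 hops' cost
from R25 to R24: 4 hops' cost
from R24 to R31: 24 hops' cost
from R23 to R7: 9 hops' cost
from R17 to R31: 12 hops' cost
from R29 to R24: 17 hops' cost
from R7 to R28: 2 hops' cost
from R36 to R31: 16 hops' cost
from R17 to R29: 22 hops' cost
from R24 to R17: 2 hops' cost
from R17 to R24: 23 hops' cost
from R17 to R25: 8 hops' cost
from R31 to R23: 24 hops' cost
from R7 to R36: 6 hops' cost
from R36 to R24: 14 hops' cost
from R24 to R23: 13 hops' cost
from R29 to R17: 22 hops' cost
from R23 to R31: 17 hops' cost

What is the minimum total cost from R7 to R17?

22 hops' cost

Shortest distances from R7:
R7: 0
R28: 2  (via R7)
R36: 6  (via R7)
R24: 20  (via R36)
R17: 22  (via R24)
Shortest route: R7–R36–R24–R17 = 22 hops' cost.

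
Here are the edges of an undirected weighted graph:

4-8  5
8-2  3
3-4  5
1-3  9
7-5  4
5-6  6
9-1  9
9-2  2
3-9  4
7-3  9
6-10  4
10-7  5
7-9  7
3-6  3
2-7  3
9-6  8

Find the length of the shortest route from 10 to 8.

Shortest distances from 10:
10: 0
6: 4  (via 10)
7: 5  (via 10)
3: 7  (via 6)
2: 8  (via 7)
5: 9  (via 7)
9: 10  (via 2)
8: 11  (via 2)
Shortest route: 10–7–2–8 = 11.

11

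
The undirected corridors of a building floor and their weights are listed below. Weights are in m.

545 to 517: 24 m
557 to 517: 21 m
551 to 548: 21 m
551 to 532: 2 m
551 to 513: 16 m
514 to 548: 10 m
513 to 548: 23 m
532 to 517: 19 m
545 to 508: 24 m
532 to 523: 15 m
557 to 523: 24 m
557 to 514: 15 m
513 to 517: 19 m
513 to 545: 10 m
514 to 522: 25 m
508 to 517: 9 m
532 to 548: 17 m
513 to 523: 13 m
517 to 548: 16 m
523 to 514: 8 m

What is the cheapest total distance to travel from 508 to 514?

35 m

Candidate routes:
508 → 517 → 557 → 514: 9+21+15 = 45
508 → 517 → 513 → 523 → 514: 9+19+13+8 = 49
508 → 517 → 548 → 514: 9+16+10 = 35
Cheapest is 508 → 517 → 548 → 514 at 35 m.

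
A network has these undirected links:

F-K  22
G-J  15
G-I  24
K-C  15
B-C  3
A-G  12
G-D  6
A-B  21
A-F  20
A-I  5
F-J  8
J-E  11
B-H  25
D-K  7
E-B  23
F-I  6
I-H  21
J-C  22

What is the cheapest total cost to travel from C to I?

29

Enumerating some paths:
C–B–A–I: 3+21+5 = 29
C–J–F–I: 22+8+6 = 36
The minimum is 29 via C–B–A–I.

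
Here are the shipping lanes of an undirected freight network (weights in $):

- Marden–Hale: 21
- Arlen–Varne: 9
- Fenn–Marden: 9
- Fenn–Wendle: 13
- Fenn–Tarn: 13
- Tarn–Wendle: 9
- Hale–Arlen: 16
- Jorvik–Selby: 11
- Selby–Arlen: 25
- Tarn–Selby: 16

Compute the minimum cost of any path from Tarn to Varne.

Shortest distances from Tarn:
Tarn: 0
Wendle: 9  (via Tarn)
Fenn: 13  (via Tarn)
Selby: 16  (via Tarn)
Marden: 22  (via Fenn)
Jorvik: 27  (via Selby)
Arlen: 41  (via Selby)
Hale: 43  (via Marden)
Varne: 50  (via Arlen)
Shortest route: Tarn–Selby–Arlen–Varne = $50.

$50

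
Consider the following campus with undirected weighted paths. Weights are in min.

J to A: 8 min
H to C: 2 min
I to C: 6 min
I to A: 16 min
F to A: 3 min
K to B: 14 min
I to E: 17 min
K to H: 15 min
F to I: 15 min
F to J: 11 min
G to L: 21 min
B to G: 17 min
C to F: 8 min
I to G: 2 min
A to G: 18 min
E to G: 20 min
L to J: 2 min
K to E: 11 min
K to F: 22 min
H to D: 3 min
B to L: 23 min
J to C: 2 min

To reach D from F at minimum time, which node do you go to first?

C

Candidate routes:
F - C - H - D: 8+2+3 = 13
F - I - C - H - D: 15+6+2+3 = 26
F - A - J - C - H - D: 3+8+2+2+3 = 18
F - J - C - H - D: 11+2+2+3 = 18
Cheapest is F - C - H - D at 13 min.
So from F the first move is to C.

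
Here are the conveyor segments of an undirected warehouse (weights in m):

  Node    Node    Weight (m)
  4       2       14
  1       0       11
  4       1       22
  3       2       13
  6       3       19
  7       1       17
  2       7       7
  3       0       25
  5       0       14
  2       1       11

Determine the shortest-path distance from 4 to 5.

Compare a few routes:
4 - 2 - 7 - 1 - 0 - 5: 14+7+17+11+14 = 63
4 - 1 - 0 - 5: 22+11+14 = 47
4 - 2 - 3 - 0 - 5: 14+13+25+14 = 66
4 - 2 - 1 - 0 - 5: 14+11+11+14 = 50
The minimum is 47 m via 4 - 1 - 0 - 5.

47 m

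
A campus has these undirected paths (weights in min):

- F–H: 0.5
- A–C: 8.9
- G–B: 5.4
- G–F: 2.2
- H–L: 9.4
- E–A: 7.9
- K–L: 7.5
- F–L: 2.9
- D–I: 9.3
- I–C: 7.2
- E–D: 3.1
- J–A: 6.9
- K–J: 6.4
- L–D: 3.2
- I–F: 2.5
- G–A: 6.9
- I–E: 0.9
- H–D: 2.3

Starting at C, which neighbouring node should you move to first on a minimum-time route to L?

I

Compare a few routes:
C–I–F–L: 7.2+2.5+2.9 = 12.6
C–I–E–D–L: 7.2+0.9+3.1+3.2 = 14.4
C–I–E–D–H–F–L: 7.2+0.9+3.1+2.3+0.5+2.9 = 16.9
C–I–F–H–D–L: 7.2+2.5+0.5+2.3+3.2 = 15.7
The minimum is 12.6 min via C–I–F–L.
So from C the first move is to I.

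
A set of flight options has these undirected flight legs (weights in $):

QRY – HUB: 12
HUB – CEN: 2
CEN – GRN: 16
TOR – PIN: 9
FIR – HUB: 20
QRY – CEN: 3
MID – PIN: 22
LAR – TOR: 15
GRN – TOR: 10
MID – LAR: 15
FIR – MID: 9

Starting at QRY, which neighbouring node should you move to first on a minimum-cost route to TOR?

Compare a few routes:
QRY - CEN - HUB - FIR - MID - LAR - TOR: 3+2+20+9+15+15 = 64
QRY - HUB - CEN - GRN - TOR: 12+2+16+10 = 40
QRY - CEN - GRN - TOR: 3+16+10 = 29
The minimum is $29 via QRY - CEN - GRN - TOR.
So from QRY the first move is to CEN.

CEN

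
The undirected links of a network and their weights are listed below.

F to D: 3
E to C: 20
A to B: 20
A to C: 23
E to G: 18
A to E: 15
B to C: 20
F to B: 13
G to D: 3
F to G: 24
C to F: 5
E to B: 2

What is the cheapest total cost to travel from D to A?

Compare a few routes:
D → F → B → E → A: 3+13+2+15 = 33
D → F → C → A: 3+5+23 = 31
Cheapest is D → F → C → A at 31.

31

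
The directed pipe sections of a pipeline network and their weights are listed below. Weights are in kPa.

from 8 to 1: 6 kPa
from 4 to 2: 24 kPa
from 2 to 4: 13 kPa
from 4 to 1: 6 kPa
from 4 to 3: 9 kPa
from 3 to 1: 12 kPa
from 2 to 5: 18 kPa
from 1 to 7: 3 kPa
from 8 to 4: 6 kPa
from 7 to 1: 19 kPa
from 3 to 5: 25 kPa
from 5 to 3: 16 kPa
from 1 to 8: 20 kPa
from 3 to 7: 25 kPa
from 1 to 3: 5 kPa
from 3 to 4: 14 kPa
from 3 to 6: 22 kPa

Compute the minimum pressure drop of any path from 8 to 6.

Enumerating some paths:
8 → 1 → 3 → 6: 6+5+22 = 33
8 → 4 → 3 → 6: 6+9+22 = 37
The minimum is 33 kPa via 8 → 1 → 3 → 6.

33 kPa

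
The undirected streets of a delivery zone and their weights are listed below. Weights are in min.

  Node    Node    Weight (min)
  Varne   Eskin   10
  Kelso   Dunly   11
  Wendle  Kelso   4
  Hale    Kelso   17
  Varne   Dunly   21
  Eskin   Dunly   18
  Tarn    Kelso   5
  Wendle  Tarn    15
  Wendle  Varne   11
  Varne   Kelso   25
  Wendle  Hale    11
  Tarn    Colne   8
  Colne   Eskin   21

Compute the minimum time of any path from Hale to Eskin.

Settle nodes by increasing distance from Hale:
Hale: 0
Wendle: 11  (via Hale)
Kelso: 15  (via Wendle)
Tarn: 20  (via Kelso)
Varne: 22  (via Wendle)
Dunly: 26  (via Kelso)
Colne: 28  (via Tarn)
Eskin: 32  (via Varne)
Shortest route: Hale → Wendle → Varne → Eskin = 32 min.

32 min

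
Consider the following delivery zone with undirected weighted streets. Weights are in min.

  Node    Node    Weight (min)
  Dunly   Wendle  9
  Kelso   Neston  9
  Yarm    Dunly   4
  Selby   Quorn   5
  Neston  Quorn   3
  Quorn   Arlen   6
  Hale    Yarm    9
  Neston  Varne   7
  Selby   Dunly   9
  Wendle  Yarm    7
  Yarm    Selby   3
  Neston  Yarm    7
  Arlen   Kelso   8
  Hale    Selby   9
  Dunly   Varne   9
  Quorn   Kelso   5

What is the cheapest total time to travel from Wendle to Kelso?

Settle nodes by increasing distance from Wendle:
Wendle: 0
Yarm: 7  (via Wendle)
Dunly: 9  (via Wendle)
Selby: 10  (via Yarm)
Neston: 14  (via Yarm)
Quorn: 15  (via Selby)
Hale: 16  (via Yarm)
Varne: 18  (via Dunly)
Kelso: 20  (via Quorn)
Shortest route: Wendle–Yarm–Selby–Quorn–Kelso = 20 min.

20 min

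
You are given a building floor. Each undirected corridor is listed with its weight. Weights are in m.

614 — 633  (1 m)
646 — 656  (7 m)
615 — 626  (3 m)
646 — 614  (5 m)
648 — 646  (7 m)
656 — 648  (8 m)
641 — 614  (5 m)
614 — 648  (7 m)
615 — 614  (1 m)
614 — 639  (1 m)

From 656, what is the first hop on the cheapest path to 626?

Enumerating some paths:
656 - 646 - 614 - 615 - 626: 7+5+1+3 = 16
656 - 648 - 646 - 614 - 615 - 626: 8+7+5+1+3 = 24
656 - 648 - 614 - 615 - 626: 8+7+1+3 = 19
Cheapest is 656 - 646 - 614 - 615 - 626 at 16 m.
So from 656 the first move is to 646.

646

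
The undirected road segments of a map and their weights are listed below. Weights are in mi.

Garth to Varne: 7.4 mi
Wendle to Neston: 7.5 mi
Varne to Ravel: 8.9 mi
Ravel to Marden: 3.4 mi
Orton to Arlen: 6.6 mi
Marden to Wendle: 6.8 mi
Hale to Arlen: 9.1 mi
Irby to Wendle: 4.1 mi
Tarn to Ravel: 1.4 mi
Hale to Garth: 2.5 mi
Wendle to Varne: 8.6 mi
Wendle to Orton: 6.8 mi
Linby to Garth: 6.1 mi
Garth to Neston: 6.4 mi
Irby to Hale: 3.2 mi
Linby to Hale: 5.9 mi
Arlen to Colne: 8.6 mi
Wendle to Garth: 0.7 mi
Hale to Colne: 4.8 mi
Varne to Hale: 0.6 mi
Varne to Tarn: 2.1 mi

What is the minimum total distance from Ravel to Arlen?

13.2 mi

Enumerating some paths:
Ravel–Tarn–Varne–Hale–Arlen: 1.4+2.1+0.6+9.1 = 13.2
Ravel–Tarn–Varne–Hale–Colne–Arlen: 1.4+2.1+0.6+4.8+8.6 = 17.5
The minimum is 13.2 mi via Ravel–Tarn–Varne–Hale–Arlen.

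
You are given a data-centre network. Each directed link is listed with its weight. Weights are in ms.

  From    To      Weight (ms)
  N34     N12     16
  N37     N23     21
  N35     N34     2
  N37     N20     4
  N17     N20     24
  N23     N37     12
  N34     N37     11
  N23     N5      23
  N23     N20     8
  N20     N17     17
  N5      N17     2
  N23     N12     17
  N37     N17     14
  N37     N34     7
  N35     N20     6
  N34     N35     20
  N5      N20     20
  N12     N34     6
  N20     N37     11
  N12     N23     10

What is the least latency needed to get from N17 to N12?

58 ms

Enumerating some paths:
N17–N20–N37–N23–N12: 24+11+21+17 = 73
N17–N20–N37–N34–N12: 24+11+7+16 = 58
Cheapest is N17–N20–N37–N34–N12 at 58 ms.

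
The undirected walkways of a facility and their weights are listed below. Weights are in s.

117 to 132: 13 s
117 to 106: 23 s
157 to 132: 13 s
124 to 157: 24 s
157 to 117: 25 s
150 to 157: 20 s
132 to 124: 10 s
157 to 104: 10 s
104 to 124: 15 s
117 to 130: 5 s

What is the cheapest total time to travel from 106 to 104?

58 s

Running Dijkstra from 106:
106: 0
117: 23  (via 106)
130: 28  (via 117)
132: 36  (via 117)
124: 46  (via 132)
157: 48  (via 117)
104: 58  (via 157)
Shortest route: 106–117–157–104 = 58 s.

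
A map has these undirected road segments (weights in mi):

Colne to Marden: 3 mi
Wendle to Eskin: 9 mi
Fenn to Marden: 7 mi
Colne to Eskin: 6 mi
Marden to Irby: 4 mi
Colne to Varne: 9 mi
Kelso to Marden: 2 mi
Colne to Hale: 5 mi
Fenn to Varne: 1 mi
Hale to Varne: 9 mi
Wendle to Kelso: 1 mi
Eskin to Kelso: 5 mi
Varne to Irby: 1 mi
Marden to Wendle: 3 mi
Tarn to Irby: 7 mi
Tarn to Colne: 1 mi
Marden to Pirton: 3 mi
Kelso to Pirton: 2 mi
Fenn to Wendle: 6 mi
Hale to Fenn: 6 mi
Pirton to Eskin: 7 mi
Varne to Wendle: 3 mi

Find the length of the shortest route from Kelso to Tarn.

6 mi

Candidate routes:
Kelso–Marden–Colne–Tarn: 2+3+1 = 6
Kelso–Wendle–Marden–Colne–Tarn: 1+3+3+1 = 8
Cheapest is Kelso–Marden–Colne–Tarn at 6 mi.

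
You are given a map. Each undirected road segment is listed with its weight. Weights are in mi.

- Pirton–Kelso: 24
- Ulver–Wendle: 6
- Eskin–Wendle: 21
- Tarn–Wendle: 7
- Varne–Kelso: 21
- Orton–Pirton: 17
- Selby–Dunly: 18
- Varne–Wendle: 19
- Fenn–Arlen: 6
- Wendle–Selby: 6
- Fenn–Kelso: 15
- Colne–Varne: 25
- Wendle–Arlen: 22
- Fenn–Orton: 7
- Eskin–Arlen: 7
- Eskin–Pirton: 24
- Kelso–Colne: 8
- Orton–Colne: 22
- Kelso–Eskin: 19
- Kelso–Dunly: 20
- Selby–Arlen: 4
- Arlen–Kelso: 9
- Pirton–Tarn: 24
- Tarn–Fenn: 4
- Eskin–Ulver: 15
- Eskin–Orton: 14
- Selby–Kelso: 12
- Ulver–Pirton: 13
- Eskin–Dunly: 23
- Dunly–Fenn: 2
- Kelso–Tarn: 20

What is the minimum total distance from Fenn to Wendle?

Enumerating some paths:
Fenn–Arlen–Selby–Wendle: 6+4+6 = 16
Fenn–Dunly–Selby–Wendle: 2+18+6 = 26
Fenn–Tarn–Wendle: 4+7 = 11
The minimum is 11 mi via Fenn–Tarn–Wendle.

11 mi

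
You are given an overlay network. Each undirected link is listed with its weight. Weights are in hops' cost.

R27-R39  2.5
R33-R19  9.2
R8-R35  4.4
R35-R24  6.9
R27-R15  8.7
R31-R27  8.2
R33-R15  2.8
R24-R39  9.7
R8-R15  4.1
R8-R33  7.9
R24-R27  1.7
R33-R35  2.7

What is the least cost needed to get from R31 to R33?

Running Dijkstra from R31:
R31: 0
R27: 8.2  (via R31)
R24: 9.9  (via R27)
R39: 10.7  (via R27)
R35: 16.8  (via R24)
R15: 16.9  (via R27)
R33: 19.5  (via R35)
Shortest route: R31–R27–R24–R35–R33 = 19.5 hops' cost.

19.5 hops' cost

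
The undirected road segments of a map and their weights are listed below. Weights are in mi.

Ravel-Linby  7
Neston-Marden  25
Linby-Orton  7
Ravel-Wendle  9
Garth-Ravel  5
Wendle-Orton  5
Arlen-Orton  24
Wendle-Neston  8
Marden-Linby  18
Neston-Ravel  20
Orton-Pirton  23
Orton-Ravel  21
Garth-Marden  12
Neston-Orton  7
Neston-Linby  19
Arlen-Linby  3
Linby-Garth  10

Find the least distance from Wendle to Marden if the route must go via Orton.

30 mi

Best Wendle to Orton: Wendle → Orton costing 5
Best Orton to Marden: Orton → Linby → Marden costing 25
Total via Orton: 5 + 25 = 30 mi.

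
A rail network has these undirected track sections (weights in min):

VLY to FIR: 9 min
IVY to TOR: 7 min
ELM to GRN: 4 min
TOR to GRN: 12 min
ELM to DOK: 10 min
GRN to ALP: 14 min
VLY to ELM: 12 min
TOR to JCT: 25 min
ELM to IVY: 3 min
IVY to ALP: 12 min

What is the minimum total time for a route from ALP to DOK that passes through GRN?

28 min

Shortest ALP→GRN: ALP → GRN = 14
Best GRN to DOK: GRN → ELM → DOK costing 14
Total via GRN: 14 + 14 = 28 min.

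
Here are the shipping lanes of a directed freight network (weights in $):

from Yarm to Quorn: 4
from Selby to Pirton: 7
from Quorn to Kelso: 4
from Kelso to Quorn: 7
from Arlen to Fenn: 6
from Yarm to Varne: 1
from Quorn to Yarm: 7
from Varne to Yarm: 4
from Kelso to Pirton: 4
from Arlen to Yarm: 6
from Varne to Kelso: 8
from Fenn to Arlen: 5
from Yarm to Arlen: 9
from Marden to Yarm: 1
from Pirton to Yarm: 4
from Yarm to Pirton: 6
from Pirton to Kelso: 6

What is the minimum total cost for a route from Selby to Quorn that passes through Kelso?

$20

Best Selby to Kelso: Selby → Pirton → Kelso costing 13
Best Kelso to Quorn: Kelso → Quorn costing 7
Total via Kelso: 13 + 7 = $20.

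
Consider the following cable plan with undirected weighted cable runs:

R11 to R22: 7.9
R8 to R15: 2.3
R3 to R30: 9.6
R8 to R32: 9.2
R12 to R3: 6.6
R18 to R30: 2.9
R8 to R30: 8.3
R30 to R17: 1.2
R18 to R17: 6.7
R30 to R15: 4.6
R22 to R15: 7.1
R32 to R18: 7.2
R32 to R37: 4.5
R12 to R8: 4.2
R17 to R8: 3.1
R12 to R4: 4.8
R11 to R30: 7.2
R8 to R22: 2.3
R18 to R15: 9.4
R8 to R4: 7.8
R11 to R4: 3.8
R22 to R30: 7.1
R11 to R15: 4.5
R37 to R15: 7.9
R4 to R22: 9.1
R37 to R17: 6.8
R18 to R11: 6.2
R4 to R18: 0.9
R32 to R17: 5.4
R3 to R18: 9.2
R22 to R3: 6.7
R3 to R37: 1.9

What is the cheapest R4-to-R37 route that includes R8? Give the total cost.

17.7

Best R4 to R8: R4–R8 costing 7.8
Shortest R8→R37: R8–R17–R37 = 9.9
Total via R8: 7.8 + 9.9 = 17.7.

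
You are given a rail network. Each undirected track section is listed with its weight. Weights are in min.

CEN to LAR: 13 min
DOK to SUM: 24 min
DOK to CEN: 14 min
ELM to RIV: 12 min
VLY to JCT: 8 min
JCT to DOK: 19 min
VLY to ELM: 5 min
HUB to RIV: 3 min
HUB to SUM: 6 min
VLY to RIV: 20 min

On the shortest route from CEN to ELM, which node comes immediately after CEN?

DOK

Candidate routes:
CEN → DOK → SUM → HUB → RIV → VLY → ELM: 14+24+6+3+20+5 = 72
CEN → DOK → SUM → HUB → RIV → ELM: 14+24+6+3+12 = 59
CEN → DOK → JCT → VLY → RIV → ELM: 14+19+8+20+12 = 73
CEN → DOK → JCT → VLY → ELM: 14+19+8+5 = 46
The minimum is 46 min via CEN → DOK → JCT → VLY → ELM.
So from CEN the first move is to DOK.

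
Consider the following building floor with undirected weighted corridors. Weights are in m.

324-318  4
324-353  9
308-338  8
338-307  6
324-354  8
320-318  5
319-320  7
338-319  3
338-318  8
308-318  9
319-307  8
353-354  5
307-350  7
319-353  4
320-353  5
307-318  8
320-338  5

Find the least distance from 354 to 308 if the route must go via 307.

Shortest 354→307: 354–353–319–307 = 17
Best 307 to 308: 307–338–308 costing 14
Total via 307: 17 + 14 = 31 m.

31 m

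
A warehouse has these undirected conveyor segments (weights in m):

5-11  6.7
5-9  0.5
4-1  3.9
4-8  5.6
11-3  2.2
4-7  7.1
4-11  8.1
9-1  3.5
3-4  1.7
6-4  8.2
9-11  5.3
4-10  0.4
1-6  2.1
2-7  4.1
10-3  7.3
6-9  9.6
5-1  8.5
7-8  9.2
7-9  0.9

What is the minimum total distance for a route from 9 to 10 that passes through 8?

Best 9 to 8: 9 → 7 → 8 costing 10.1
Shortest 8→10: 8 → 4 → 10 = 6
Total via 8: 10.1 + 6 = 16.1 m.

16.1 m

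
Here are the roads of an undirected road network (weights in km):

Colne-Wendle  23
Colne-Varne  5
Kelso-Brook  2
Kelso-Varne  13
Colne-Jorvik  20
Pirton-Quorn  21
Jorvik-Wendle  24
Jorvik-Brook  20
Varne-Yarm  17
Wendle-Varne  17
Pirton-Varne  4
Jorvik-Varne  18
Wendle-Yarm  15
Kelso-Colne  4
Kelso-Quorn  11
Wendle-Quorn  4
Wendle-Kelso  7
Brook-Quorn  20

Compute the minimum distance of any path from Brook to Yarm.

Candidate routes:
Brook–Kelso–Colne–Varne–Yarm: 2+4+5+17 = 28
Brook–Kelso–Varne–Yarm: 2+13+17 = 32
Brook–Kelso–Wendle–Yarm: 2+7+15 = 24
Cheapest is Brook–Kelso–Wendle–Yarm at 24 km.

24 km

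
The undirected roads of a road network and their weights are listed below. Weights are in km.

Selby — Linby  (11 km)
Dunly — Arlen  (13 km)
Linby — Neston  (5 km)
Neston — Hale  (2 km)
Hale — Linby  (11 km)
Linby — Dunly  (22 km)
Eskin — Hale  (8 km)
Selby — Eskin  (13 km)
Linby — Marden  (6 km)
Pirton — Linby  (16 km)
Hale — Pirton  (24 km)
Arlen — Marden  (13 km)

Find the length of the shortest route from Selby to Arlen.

30 km

Candidate routes:
Selby → Eskin → Hale → Neston → Linby → Marden → Arlen: 13+8+2+5+6+13 = 47
Selby → Eskin → Hale → Linby → Marden → Arlen: 13+8+11+6+13 = 51
Selby → Linby → Marden → Arlen: 11+6+13 = 30
Selby → Linby → Dunly → Arlen: 11+22+13 = 46
Cheapest is Selby → Linby → Marden → Arlen at 30 km.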